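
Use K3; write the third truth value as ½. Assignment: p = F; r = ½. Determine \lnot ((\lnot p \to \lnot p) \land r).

\lnot p = \lnot F = T
\lnot p = \lnot F = T
\lnot p \to \lnot p = T \to T = T
(\lnot p \to \lnot p) \land r = T \land ½ = ½
\lnot ((\lnot p \to \lnot p) \land r) = \lnot ½ = ½

½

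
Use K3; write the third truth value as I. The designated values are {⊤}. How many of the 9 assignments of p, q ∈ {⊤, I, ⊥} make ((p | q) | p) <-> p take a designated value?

4

Designated under: (p=⊤, q=⊤); (p=⊤, q=I); (p=⊤, q=⊥); (p=⊥, q=⊥).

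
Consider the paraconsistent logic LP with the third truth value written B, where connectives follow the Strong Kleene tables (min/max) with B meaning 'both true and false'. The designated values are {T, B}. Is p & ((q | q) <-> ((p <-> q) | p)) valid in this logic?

No

Countermodel: p=T, q=F gives F, which is not designated.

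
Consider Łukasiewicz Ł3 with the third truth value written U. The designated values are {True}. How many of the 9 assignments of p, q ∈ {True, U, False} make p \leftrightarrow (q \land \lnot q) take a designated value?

Designated under: (p=U, q=U); (p=False, q=True); (p=False, q=False).

3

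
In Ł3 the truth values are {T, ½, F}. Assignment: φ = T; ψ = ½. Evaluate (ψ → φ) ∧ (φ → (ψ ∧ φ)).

ψ → φ = ½ → T = T  [min(1, 1−½+1)]
ψ ∧ φ = ½ ∧ T = ½
φ → (ψ ∧ φ) = T → ½ = ½
(ψ → φ) ∧ (φ → (ψ ∧ φ)) = T ∧ ½ = ½

½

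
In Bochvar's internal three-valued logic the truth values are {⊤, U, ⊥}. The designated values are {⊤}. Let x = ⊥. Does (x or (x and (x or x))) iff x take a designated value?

x or x = ⊥ or ⊥ = ⊥
x and (x or x) = ⊥ and ⊥ = ⊥
x or (x and (x or x)) = ⊥ or ⊥ = ⊥
(x or (x and (x or x))) iff x = ⊥ iff ⊥ = ⊤
⊤ ∈ {⊤}.

Yes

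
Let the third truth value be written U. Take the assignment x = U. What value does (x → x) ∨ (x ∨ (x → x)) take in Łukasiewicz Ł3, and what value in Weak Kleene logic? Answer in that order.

T; U

In Łukasiewicz Ł3: x → x = U → U = T  [min(1, 1−½+½)]
x → x = U → U = T
x ∨ (x → x) = U ∨ T = T
(x → x) ∨ (x ∨ (x → x)) = T ∨ T = T
In Weak Kleene logic: x → x = U → U = U  [any arg is the third value ⇒ result is the third value]
x → x = U → U = U
x ∨ (x → x) = U ∨ U = U
(x → x) ∨ (x ∨ (x → x)) = U ∨ U = U
They differ because Łukasiewicz Ł3 and Weak Kleene logic treat U differently under the binary connectives.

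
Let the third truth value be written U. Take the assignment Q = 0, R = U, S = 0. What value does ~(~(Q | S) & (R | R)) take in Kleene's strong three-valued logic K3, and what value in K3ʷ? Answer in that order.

U; U

In Kleene's strong three-valued logic K3: Q | S = 0 | 0 = 0
~(Q | S) = ~0 = 1
R | R = U | U = U
~(Q | S) & (R | R) = 1 & U = U
~(~(Q | S) & (R | R)) = ~U = U
In K3ʷ: Q | S = 0 | 0 = 0
~(Q | S) = ~0 = 1
R | R = U | U = U
~(Q | S) & (R | R) = 1 & U = U
~(~(Q | S) & (R | R)) = ~U = U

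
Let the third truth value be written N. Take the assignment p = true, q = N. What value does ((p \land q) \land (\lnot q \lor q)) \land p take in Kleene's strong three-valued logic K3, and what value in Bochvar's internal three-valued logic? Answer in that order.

N; N

In Kleene's strong three-valued logic K3: p \land q = true \land N = N
\lnot q = \lnot N = N
\lnot q \lor q = N \lor N = N
(p \land q) \land (\lnot q \lor q) = N \land N = N
((p \land q) \land (\lnot q \lor q)) \land p = N \land true = N
In Bochvar's internal three-valued logic: p \land q = true \land N = N
\lnot q = \lnot N = N
\lnot q \lor q = N \lor N = N
(p \land q) \land (\lnot q \lor q) = N \land N = N
((p \land q) \land (\lnot q \lor q)) \land p = N \land true = N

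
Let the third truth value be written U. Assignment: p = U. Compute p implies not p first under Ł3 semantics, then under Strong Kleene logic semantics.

In Ł3: not p = not U = U
p implies not p = U implies U = T  [min(1, 1−½+½)]
In Strong Kleene logic: not p = not U = U
p implies not p = U implies U = U
They differ because Ł3 and Strong Kleene logic treat U differently under implication.

T; U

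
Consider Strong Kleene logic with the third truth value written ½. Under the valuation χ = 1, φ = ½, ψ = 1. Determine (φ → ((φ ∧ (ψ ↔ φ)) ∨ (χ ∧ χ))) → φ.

ψ ↔ φ = 1 ↔ ½ = ½
φ ∧ (ψ ↔ φ) = ½ ∧ ½ = ½
χ ∧ χ = 1 ∧ 1 = 1
(φ ∧ (ψ ↔ φ)) ∨ (χ ∧ χ) = ½ ∨ 1 = 1
φ → ((φ ∧ (ψ ↔ φ)) ∨ (χ ∧ χ)) = ½ → 1 = 1  [¬½ ∨ 1]
(φ → ((φ ∧ (ψ ↔ φ)) ∨ (χ ∧ χ))) → φ = 1 → ½ = ½

½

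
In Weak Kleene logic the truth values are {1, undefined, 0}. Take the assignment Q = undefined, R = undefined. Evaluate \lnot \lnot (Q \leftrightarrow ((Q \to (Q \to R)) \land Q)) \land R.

Q \to R = undefined \to undefined = undefined  [any arg is the third value ⇒ result is the third value]
Q \to (Q \to R) = undefined \to undefined = undefined
(Q \to (Q \to R)) \land Q = undefined \land undefined = undefined
Q \leftrightarrow ((Q \to (Q \to R)) \land Q) = undefined \leftrightarrow undefined = undefined
\lnot (Q \leftrightarrow ((Q \to (Q \to R)) \land Q)) = \lnot undefined = undefined
\lnot \lnot (Q \leftrightarrow ((Q \to (Q \to R)) \land Q)) = \lnot undefined = undefined
\lnot \lnot (Q \leftrightarrow ((Q \to (Q \to R)) \land Q)) \land R = undefined \land undefined = undefined

undefined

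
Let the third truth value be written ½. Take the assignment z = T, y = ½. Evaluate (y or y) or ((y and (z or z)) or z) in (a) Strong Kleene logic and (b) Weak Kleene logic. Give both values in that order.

T; ½

In Strong Kleene logic: y or y = ½ or ½ = ½
z or z = T or T = T
y and (z or z) = ½ and T = ½
(y and (z or z)) or z = ½ or T = T
(y or y) or ((y and (z or z)) or z) = ½ or T = T
In Weak Kleene logic: y or y = ½ or ½ = ½
z or z = T or T = T
y and (z or z) = ½ and T = ½
(y and (z or z)) or z = ½ or T = ½
(y or y) or ((y and (z or z)) or z) = ½ or ½ = ½
They differ because Strong Kleene logic and Weak Kleene logic treat ½ differently under the binary connectives.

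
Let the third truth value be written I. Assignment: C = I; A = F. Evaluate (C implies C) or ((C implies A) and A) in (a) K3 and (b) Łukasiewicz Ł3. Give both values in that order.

I; T

In K3: C implies C = I implies I = I  [not I or I]
C implies A = I implies F = I
(C implies A) and A = I and F = F
(C implies C) or ((C implies A) and A) = I or F = I
In Łukasiewicz Ł3: C implies C = I implies I = T  [min(1, 1−½+½)]
C implies A = I implies F = I
(C implies A) and A = I and F = F
(C implies C) or ((C implies A) and A) = T or F = T
They differ because K3 and Łukasiewicz Ł3 treat I differently under implication.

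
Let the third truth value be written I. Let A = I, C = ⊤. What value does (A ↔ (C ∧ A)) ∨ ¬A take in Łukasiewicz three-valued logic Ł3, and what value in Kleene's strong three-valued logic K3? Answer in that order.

In Łukasiewicz three-valued logic Ł3: C ∧ A = ⊤ ∧ I = I
A ↔ (C ∧ A) = I ↔ I = ⊤  [1 − |½−½|]
¬A = ¬I = I
(A ↔ (C ∧ A)) ∨ ¬A = ⊤ ∨ I = ⊤
In Kleene's strong three-valued logic K3: C ∧ A = ⊤ ∧ I = I
A ↔ (C ∧ A) = I ↔ I = I
¬A = ¬I = I
(A ↔ (C ∧ A)) ∨ ¬A = I ∨ I = I
They differ because Łukasiewicz three-valued logic Ł3 and Kleene's strong three-valued logic K3 treat I differently under implication.

⊤; I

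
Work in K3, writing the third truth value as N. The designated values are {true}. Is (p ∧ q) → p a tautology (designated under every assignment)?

Countermodel: p=N, q=true gives N, which is not designated.

No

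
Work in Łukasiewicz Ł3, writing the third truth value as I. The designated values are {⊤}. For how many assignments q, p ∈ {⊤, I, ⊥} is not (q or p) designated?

1

Designated under: (q=⊥, p=⊥).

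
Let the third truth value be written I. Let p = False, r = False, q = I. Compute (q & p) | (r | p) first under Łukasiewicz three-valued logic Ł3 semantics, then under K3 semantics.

False; False

In Łukasiewicz three-valued logic Ł3: q & p = I & False = False
r | p = False | False = False
(q & p) | (r | p) = False | False = False
In K3: q & p = I & False = False
r | p = False | False = False
(q & p) | (r | p) = False | False = False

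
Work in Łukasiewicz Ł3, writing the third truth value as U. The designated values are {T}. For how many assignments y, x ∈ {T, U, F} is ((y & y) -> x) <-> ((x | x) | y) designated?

Designated under: (y=T, x=T); (y=U, x=T); (y=U, x=F); (y=F, x=T).

4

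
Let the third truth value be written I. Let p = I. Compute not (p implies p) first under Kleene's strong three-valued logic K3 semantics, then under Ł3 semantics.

I; F

In Kleene's strong three-valued logic K3: p implies p = I implies I = I
not (p implies p) = not I = I
In Ł3: p implies p = I implies I = T  [min(1, 1−½+½)]
not (p implies p) = not T = F
They differ because Kleene's strong three-valued logic K3 and Ł3 treat I differently under implication.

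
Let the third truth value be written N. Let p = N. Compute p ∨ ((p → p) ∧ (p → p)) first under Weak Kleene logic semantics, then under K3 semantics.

N; N

In Weak Kleene logic: p → p = N → N = N  [any arg is the third value ⇒ result is the third value]
p → p = N → N = N
(p → p) ∧ (p → p) = N ∧ N = N
p ∨ ((p → p) ∧ (p → p)) = N ∨ N = N
In K3: p → p = N → N = N
p → p = N → N = N
(p → p) ∧ (p → p) = N ∧ N = N
p ∨ ((p → p) ∧ (p → p)) = N ∨ N = N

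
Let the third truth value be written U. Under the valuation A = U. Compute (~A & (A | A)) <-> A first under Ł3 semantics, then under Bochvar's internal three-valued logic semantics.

In Ł3: ~A = ~U = U
A | A = U | U = U
~A & (A | A) = U & U = U
(~A & (A | A)) <-> A = U <-> U = T  [1 − |½−½|]
In Bochvar's internal three-valued logic: ~A = ~U = U
A | A = U | U = U
~A & (A | A) = U & U = U
(~A & (A | A)) <-> A = U <-> U = U
They differ because Ł3 and Bochvar's internal three-valued logic treat U differently under the binary connectives.

T; U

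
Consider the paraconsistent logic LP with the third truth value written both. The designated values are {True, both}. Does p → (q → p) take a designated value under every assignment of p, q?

Every assignment of p, q over {True, both, False} gives a value in {True, both}.
In particular, with p=both, q=both: p → (q → p) = both.

Yes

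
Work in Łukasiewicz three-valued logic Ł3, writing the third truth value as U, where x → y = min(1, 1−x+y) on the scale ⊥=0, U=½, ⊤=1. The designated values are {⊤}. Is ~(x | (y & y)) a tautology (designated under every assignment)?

Countermodel: x=⊤, y=⊤ gives ⊥, which is not designated.

No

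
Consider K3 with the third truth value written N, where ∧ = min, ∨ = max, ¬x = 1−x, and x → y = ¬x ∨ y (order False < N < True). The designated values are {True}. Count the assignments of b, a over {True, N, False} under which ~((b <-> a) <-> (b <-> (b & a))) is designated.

Designated under: (b=False, a=True).

1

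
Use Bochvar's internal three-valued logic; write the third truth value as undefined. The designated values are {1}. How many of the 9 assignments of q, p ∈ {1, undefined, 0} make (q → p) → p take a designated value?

Designated under: (q=1, p=1); (q=1, p=0); (q=0, p=1).

3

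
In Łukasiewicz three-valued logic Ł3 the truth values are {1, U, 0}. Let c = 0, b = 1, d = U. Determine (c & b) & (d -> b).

0

c & b = 0 & 1 = 0
d -> b = U -> 1 = 1
(c & b) & (d -> b) = 0 & 1 = 0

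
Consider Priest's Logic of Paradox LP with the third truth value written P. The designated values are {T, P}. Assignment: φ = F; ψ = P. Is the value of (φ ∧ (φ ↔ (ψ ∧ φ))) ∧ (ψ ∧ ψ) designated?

No

ψ ∧ φ = P ∧ F = F
φ ↔ (ψ ∧ φ) = F ↔ F = T
φ ∧ (φ ↔ (ψ ∧ φ)) = F ∧ T = F
ψ ∧ ψ = P ∧ P = P
(φ ∧ (φ ↔ (ψ ∧ φ))) ∧ (ψ ∧ ψ) = F ∧ P = F
F ∉ {T, P}.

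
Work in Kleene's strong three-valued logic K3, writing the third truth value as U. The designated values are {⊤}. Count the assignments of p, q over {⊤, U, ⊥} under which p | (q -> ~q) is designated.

5

Of the 9 assignments, 5 give a value in {⊤}.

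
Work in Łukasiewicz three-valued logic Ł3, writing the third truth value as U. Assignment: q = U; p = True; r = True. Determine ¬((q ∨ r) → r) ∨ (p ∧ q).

q ∨ r = U ∨ True = True
(q ∨ r) → r = True → True = True
¬((q ∨ r) → r) = ¬True = False
p ∧ q = True ∧ U = U
¬((q ∨ r) → r) ∨ (p ∧ q) = False ∨ U = U

U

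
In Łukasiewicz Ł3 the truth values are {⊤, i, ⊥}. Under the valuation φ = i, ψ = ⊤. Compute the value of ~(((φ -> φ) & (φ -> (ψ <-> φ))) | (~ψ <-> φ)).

⊥

φ -> φ = i -> i = ⊤  [min(1, 1−½+½)]
ψ <-> φ = ⊤ <-> i = i
φ -> (ψ <-> φ) = i -> i = ⊤
(φ -> φ) & (φ -> (ψ <-> φ)) = ⊤ & ⊤ = ⊤
~ψ = ~⊤ = ⊥
~ψ <-> φ = ⊥ <-> i = i
((φ -> φ) & (φ -> (ψ <-> φ))) | (~ψ <-> φ) = ⊤ | i = ⊤
~(((φ -> φ) & (φ -> (ψ <-> φ))) | (~ψ <-> φ)) = ~⊤ = ⊥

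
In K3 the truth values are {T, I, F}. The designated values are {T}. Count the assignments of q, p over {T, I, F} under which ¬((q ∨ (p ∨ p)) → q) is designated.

Designated under: (q=F, p=T).

1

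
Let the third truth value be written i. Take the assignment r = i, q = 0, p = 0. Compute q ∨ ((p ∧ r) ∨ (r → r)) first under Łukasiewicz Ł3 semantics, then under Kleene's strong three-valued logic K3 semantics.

In Łukasiewicz Ł3: p ∧ r = 0 ∧ i = 0
r → r = i → i = 1  [min(1, 1−½+½)]
(p ∧ r) ∨ (r → r) = 0 ∨ 1 = 1
q ∨ ((p ∧ r) ∨ (r → r)) = 0 ∨ 1 = 1
In Kleene's strong three-valued logic K3: p ∧ r = 0 ∧ i = 0
r → r = i → i = i  [¬i ∨ i]
(p ∧ r) ∨ (r → r) = 0 ∨ i = i
q ∨ ((p ∧ r) ∨ (r → r)) = 0 ∨ i = i
They differ because Łukasiewicz Ł3 and Kleene's strong three-valued logic K3 treat i differently under implication.

1; i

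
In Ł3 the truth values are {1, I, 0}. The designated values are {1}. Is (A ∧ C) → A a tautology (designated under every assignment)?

Yes

Every assignment of A, C over {1, I, 0} gives a value in {1}.
In particular, with A=I, C=I: (A ∧ C) → A = 1.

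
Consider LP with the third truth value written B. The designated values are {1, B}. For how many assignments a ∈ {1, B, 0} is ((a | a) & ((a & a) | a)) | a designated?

2

a=1: 1 ✓
a=B: B ✓
a=0: 0 ·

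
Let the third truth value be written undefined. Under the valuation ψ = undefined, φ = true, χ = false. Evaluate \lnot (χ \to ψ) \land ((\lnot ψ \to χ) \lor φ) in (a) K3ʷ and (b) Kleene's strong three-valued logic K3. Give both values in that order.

In K3ʷ: χ \to ψ = false \to undefined = undefined
\lnot (χ \to ψ) = \lnot undefined = undefined
\lnot ψ = \lnot undefined = undefined
\lnot ψ \to χ = undefined \to false = undefined
(\lnot ψ \to χ) \lor φ = undefined \lor true = undefined
\lnot (χ \to ψ) \land ((\lnot ψ \to χ) \lor φ) = undefined \land undefined = undefined
In Kleene's strong three-valued logic K3: χ \to ψ = false \to undefined = true  [\lnot false \lor undefined]
\lnot (χ \to ψ) = \lnot true = false
\lnot ψ = \lnot undefined = undefined
\lnot ψ \to χ = undefined \to false = undefined
(\lnot ψ \to χ) \lor φ = undefined \lor true = true
\lnot (χ \to ψ) \land ((\lnot ψ \to χ) \lor φ) = false \land true = false
They differ because K3ʷ and Kleene's strong three-valued logic K3 treat undefined differently under the binary connectives.

undefined; false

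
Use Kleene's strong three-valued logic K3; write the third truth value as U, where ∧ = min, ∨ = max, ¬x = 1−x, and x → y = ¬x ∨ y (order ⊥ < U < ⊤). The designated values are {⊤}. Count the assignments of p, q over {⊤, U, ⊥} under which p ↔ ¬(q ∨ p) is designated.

Designated under: (p=⊥, q=⊤).

1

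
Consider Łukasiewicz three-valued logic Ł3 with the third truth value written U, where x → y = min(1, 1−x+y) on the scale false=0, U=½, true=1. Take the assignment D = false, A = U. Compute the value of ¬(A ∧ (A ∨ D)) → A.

true

A ∨ D = U ∨ false = U
A ∧ (A ∨ D) = U ∧ U = U
¬(A ∧ (A ∨ D)) = ¬U = U
¬(A ∧ (A ∨ D)) → A = U → U = true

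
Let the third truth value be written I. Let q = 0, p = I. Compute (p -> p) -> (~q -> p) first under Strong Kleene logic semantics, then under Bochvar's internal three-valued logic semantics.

I; I

In Strong Kleene logic: p -> p = I -> I = I  [~I | I]
~q = ~0 = 1
~q -> p = 1 -> I = I
(p -> p) -> (~q -> p) = I -> I = I
In Bochvar's internal three-valued logic: p -> p = I -> I = I  [any arg is the third value ⇒ result is the third value]
~q = ~0 = 1
~q -> p = 1 -> I = I
(p -> p) -> (~q -> p) = I -> I = I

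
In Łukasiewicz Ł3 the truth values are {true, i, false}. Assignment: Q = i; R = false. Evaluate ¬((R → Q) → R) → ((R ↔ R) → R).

false

R → Q = false → i = true
(R → Q) → R = true → false = false
¬((R → Q) → R) = ¬false = true
R ↔ R = false ↔ false = true
(R ↔ R) → R = true → false = false
¬((R → Q) → R) → ((R ↔ R) → R) = true → false = false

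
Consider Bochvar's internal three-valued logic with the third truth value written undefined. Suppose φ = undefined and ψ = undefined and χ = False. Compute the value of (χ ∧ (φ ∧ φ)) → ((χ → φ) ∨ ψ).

undefined

φ ∧ φ = undefined ∧ undefined = undefined
χ ∧ (φ ∧ φ) = False ∧ undefined = undefined
χ → φ = False → undefined = undefined  [any arg is the third value ⇒ result is the third value]
(χ → φ) ∨ ψ = undefined ∨ undefined = undefined
(χ ∧ (φ ∧ φ)) → ((χ → φ) ∨ ψ) = undefined → undefined = undefined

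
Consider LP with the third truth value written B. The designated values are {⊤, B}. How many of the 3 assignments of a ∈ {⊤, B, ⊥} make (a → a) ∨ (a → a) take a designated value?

a=⊤: ⊤ ✓
a=B: B ✓
a=⊥: ⊤ ✓

3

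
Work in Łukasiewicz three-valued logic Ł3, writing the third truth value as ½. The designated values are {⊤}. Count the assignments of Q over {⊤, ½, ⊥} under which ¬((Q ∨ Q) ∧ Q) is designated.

1

Q=⊤: ⊥ ·
Q=½: ½ ·
Q=⊥: ⊤ ✓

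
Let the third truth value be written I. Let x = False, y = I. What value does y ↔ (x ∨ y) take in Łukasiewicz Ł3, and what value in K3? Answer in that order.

In Łukasiewicz Ł3: x ∨ y = False ∨ I = I
y ↔ (x ∨ y) = I ↔ I = True  [1 − |½−½|]
In K3: x ∨ y = False ∨ I = I
y ↔ (x ∨ y) = I ↔ I = I
They differ because Łukasiewicz Ł3 and K3 treat I differently under implication.

True; I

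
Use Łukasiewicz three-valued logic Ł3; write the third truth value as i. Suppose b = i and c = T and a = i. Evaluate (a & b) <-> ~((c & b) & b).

a & b = i & i = i
c & b = T & i = i
(c & b) & b = i & i = i
~((c & b) & b) = ~i = i
(a & b) <-> ~((c & b) & b) = i <-> i = T

T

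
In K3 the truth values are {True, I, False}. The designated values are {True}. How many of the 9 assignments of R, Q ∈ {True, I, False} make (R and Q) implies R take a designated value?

Of the 9 assignments, 7 give a value in {True}.

7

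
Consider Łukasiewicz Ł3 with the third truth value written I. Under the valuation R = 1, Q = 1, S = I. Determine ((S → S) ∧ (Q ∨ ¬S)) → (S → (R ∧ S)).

1

S → S = I → I = 1  [min(1, 1−½+½)]
¬S = ¬I = I
Q ∨ ¬S = 1 ∨ I = 1
(S → S) ∧ (Q ∨ ¬S) = 1 ∧ 1 = 1
R ∧ S = 1 ∧ I = I
S → (R ∧ S) = I → I = 1
((S → S) ∧ (Q ∨ ¬S)) → (S → (R ∧ S)) = 1 → 1 = 1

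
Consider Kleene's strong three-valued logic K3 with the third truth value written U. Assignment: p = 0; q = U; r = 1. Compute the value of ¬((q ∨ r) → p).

q ∨ r = U ∨ 1 = 1
(q ∨ r) → p = 1 → 0 = 0
¬((q ∨ r) → p) = ¬0 = 1

1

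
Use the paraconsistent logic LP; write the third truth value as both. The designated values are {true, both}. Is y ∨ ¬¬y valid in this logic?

No

Countermodel: y=false gives false, which is not designated.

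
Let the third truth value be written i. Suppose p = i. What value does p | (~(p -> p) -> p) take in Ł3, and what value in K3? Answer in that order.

In Ł3: p -> p = i -> i = 1  [min(1, 1−½+½)]
~(p -> p) = ~1 = 0
~(p -> p) -> p = 0 -> i = 1
p | (~(p -> p) -> p) = i | 1 = 1
In K3: p -> p = i -> i = i  [~i | i]
~(p -> p) = ~i = i
~(p -> p) -> p = i -> i = i
p | (~(p -> p) -> p) = i | i = i
They differ because Ł3 and K3 treat i differently under implication.

1; i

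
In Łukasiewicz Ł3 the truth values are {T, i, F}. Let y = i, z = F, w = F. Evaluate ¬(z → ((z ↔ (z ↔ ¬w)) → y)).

¬w = ¬F = T
z ↔ ¬w = F ↔ T = F
z ↔ (z ↔ ¬w) = F ↔ F = T
(z ↔ (z ↔ ¬w)) → y = T → i = i  [min(1, 1−1+½)]
z → ((z ↔ (z ↔ ¬w)) → y) = F → i = T
¬(z → ((z ↔ (z ↔ ¬w)) → y)) = ¬T = F

F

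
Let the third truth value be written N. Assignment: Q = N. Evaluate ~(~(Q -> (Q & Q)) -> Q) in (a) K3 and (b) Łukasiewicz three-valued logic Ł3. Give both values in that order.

N; False

In K3: Q & Q = N & N = N
Q -> (Q & Q) = N -> N = N
~(Q -> (Q & Q)) = ~N = N
~(Q -> (Q & Q)) -> Q = N -> N = N
~(~(Q -> (Q & Q)) -> Q) = ~N = N
In Łukasiewicz three-valued logic Ł3: Q & Q = N & N = N
Q -> (Q & Q) = N -> N = True  [min(1, 1−½+½)]
~(Q -> (Q & Q)) = ~True = False
~(Q -> (Q & Q)) -> Q = False -> N = True
~(~(Q -> (Q & Q)) -> Q) = ~True = False
They differ because K3 and Łukasiewicz three-valued logic Ł3 treat N differently under implication.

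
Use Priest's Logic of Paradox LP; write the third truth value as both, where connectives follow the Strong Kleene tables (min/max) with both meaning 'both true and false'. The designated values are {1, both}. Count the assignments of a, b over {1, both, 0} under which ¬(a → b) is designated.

Designated under: (a=1, b=both); (a=1, b=0); (a=both, b=both); (a=both, b=0).

4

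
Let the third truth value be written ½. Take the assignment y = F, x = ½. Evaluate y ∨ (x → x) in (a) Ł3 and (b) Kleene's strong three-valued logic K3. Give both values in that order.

T; ½

In Ł3: x → x = ½ → ½ = T
y ∨ (x → x) = F ∨ T = T
In Kleene's strong three-valued logic K3: x → x = ½ → ½ = ½  [¬½ ∨ ½]
y ∨ (x → x) = F ∨ ½ = ½
They differ because Ł3 and Kleene's strong three-valued logic K3 treat ½ differently under implication.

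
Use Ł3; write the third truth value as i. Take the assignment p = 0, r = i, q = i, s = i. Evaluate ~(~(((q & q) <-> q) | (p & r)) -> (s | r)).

q & q = i & i = i
(q & q) <-> q = i <-> i = 1  [1 − |½−½|]
p & r = 0 & i = 0
((q & q) <-> q) | (p & r) = 1 | 0 = 1
~(((q & q) <-> q) | (p & r)) = ~1 = 0
s | r = i | i = i
~(((q & q) <-> q) | (p & r)) -> (s | r) = 0 -> i = 1
~(~(((q & q) <-> q) | (p & r)) -> (s | r)) = ~1 = 0

0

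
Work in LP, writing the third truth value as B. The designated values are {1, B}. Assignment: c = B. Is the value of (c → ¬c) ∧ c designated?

Yes

¬c = ¬B = B
c → ¬c = B → B = B  [¬B ∨ B]
(c → ¬c) ∧ c = B ∧ B = B
B ∈ {1, B}.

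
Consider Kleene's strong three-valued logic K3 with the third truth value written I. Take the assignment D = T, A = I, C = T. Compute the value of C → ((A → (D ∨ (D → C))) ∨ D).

T

D → C = T → T = T
D ∨ (D → C) = T ∨ T = T
A → (D ∨ (D → C)) = I → T = T  [¬I ∨ T]
(A → (D ∨ (D → C))) ∨ D = T ∨ T = T
C → ((A → (D ∨ (D → C))) ∨ D) = T → T = T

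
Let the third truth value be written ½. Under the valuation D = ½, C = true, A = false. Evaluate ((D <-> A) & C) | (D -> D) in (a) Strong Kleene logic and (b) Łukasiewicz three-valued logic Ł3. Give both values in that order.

½; true

In Strong Kleene logic: D <-> A = ½ <-> false = ½
(D <-> A) & C = ½ & true = ½
D -> D = ½ -> ½ = ½
((D <-> A) & C) | (D -> D) = ½ | ½ = ½
In Łukasiewicz three-valued logic Ł3: D <-> A = ½ <-> false = ½  [1 − |½−0|]
(D <-> A) & C = ½ & true = ½
D -> D = ½ -> ½ = true
((D <-> A) & C) | (D -> D) = ½ | true = true
They differ because Strong Kleene logic and Łukasiewicz three-valued logic Ł3 treat ½ differently under implication.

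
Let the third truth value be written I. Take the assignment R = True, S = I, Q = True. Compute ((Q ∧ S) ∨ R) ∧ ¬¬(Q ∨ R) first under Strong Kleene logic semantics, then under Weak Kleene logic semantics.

In Strong Kleene logic: Q ∧ S = True ∧ I = I
(Q ∧ S) ∨ R = I ∨ True = True
Q ∨ R = True ∨ True = True
¬(Q ∨ R) = ¬True = False
¬¬(Q ∨ R) = ¬False = True
((Q ∧ S) ∨ R) ∧ ¬¬(Q ∨ R) = True ∧ True = True
In Weak Kleene logic: Q ∧ S = True ∧ I = I
(Q ∧ S) ∨ R = I ∨ True = I
Q ∨ R = True ∨ True = True
¬(Q ∨ R) = ¬True = False
¬¬(Q ∨ R) = ¬False = True
((Q ∧ S) ∨ R) ∧ ¬¬(Q ∨ R) = I ∧ True = I
They differ because Strong Kleene logic and Weak Kleene logic treat I differently under the binary connectives.

True; I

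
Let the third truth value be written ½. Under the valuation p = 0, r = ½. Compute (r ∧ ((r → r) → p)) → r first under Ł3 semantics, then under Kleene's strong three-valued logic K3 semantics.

1; ½

In Ł3: r → r = ½ → ½ = 1  [min(1, 1−½+½)]
(r → r) → p = 1 → 0 = 0
r ∧ ((r → r) → p) = ½ ∧ 0 = 0
(r ∧ ((r → r) → p)) → r = 0 → ½ = 1
In Kleene's strong three-valued logic K3: r → r = ½ → ½ = ½  [¬½ ∨ ½]
(r → r) → p = ½ → 0 = ½
r ∧ ((r → r) → p) = ½ ∧ ½ = ½
(r ∧ ((r → r) → p)) → r = ½ → ½ = ½
They differ because Ł3 and Kleene's strong three-valued logic K3 treat ½ differently under implication.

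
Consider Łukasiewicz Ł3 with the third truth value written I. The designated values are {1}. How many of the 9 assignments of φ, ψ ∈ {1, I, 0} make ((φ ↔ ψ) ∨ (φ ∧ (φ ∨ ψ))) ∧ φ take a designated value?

Designated under: (φ=1, ψ=1); (φ=1, ψ=I); (φ=1, ψ=0).

3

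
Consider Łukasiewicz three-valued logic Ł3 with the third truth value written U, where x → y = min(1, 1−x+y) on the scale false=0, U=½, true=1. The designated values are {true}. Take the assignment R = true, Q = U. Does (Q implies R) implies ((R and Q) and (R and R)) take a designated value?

No

Q implies R = U implies true = true
R and Q = true and U = U
R and R = true and true = true
(R and Q) and (R and R) = U and true = U
(Q implies R) implies ((R and Q) and (R and R)) = true implies U = U
U ∉ {true}.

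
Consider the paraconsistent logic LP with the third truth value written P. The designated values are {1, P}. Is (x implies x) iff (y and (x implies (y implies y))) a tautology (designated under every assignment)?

Countermodel: x=1, y=0 gives 0, which is not designated.

No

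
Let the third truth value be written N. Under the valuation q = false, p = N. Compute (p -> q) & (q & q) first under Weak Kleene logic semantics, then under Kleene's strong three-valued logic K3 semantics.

In Weak Kleene logic: p -> q = N -> false = N  [any arg is the third value ⇒ result is the third value]
q & q = false & false = false
(p -> q) & (q & q) = N & false = N
In Kleene's strong three-valued logic K3: p -> q = N -> false = N  [~N | false]
q & q = false & false = false
(p -> q) & (q & q) = N & false = false
They differ because Weak Kleene logic and Kleene's strong three-valued logic K3 treat N differently under the binary connectives.

N; false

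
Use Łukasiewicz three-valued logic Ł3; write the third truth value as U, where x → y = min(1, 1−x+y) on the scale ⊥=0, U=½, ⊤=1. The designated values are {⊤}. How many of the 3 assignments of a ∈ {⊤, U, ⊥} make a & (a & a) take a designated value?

a=⊤: ⊤ ✓
a=U: U ·
a=⊥: ⊥ ·

1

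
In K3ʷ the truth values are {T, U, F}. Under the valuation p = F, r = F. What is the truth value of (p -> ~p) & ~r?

~p = ~F = T
p -> ~p = F -> T = T
~r = ~F = T
(p -> ~p) & ~r = T & T = T

T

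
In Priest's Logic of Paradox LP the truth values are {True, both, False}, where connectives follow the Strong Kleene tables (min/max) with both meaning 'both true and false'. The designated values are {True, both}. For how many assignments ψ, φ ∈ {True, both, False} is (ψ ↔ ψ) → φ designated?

7

Of the 9 assignments, 7 give a value in {True, both}.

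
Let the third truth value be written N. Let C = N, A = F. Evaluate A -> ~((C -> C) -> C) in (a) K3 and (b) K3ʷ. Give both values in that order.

T; N

In K3: C -> C = N -> N = N  [~N | N]
(C -> C) -> C = N -> N = N
~((C -> C) -> C) = ~N = N
A -> ~((C -> C) -> C) = F -> N = T
In K3ʷ: C -> C = N -> N = N  [any arg is the third value ⇒ result is the third value]
(C -> C) -> C = N -> N = N
~((C -> C) -> C) = ~N = N
A -> ~((C -> C) -> C) = F -> N = N
They differ because K3 and K3ʷ treat N differently under the binary connectives.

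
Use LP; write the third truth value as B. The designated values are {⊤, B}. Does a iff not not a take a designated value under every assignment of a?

Yes

Every assignment of a over {⊤, B, ⊥} gives a value in {⊤, B}.
In particular, with a=B: a iff not not a = B.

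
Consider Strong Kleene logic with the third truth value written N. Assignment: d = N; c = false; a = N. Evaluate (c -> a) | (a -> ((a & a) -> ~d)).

true

c -> a = false -> N = true  [~false | N]
a & a = N & N = N
~d = ~N = N
(a & a) -> ~d = N -> N = N
a -> ((a & a) -> ~d) = N -> N = N
(c -> a) | (a -> ((a & a) -> ~d)) = true | N = true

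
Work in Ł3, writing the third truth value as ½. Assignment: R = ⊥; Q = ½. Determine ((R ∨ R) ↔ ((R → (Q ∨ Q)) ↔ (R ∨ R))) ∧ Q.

R ∨ R = ⊥ ∨ ⊥ = ⊥
Q ∨ Q = ½ ∨ ½ = ½
R → (Q ∨ Q) = ⊥ → ½ = ⊤
R ∨ R = ⊥ ∨ ⊥ = ⊥
(R → (Q ∨ Q)) ↔ (R ∨ R) = ⊤ ↔ ⊥ = ⊥
(R ∨ R) ↔ ((R → (Q ∨ Q)) ↔ (R ∨ R)) = ⊥ ↔ ⊥ = ⊤
((R ∨ R) ↔ ((R → (Q ∨ Q)) ↔ (R ∨ R))) ∧ Q = ⊤ ∧ ½ = ½

½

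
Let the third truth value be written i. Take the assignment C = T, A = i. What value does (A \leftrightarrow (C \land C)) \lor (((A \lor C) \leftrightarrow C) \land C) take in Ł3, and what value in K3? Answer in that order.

In Ł3: C \land C = T \land T = T
A \leftrightarrow (C \land C) = i \leftrightarrow T = i
A \lor C = i \lor T = T
(A \lor C) \leftrightarrow C = T \leftrightarrow T = T
((A \lor C) \leftrightarrow C) \land C = T \land T = T
(A \leftrightarrow (C \land C)) \lor (((A \lor C) \leftrightarrow C) \land C) = i \lor T = T
In K3: C \land C = T \land T = T
A \leftrightarrow (C \land C) = i \leftrightarrow T = i
A \lor C = i \lor T = T
(A \lor C) \leftrightarrow C = T \leftrightarrow T = T
((A \lor C) \leftrightarrow C) \land C = T \land T = T
(A \leftrightarrow (C \land C)) \lor (((A \lor C) \leftrightarrow C) \land C) = i \lor T = T

T; T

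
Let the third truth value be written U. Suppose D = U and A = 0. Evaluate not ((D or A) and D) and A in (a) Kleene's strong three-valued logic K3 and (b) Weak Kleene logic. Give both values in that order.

0; U

In Kleene's strong three-valued logic K3: D or A = U or 0 = U
(D or A) and D = U and U = U
not ((D or A) and D) = not U = U
not ((D or A) and D) and A = U and 0 = 0
In Weak Kleene logic: D or A = U or 0 = U
(D or A) and D = U and U = U
not ((D or A) and D) = not U = U
not ((D or A) and D) and A = U and 0 = U
They differ because Kleene's strong three-valued logic K3 and Weak Kleene logic treat U differently under the binary connectives.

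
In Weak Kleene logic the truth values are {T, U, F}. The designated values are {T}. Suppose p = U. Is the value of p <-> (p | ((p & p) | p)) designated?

No

p & p = U & U = U
(p & p) | p = U | U = U
p | ((p & p) | p) = U | U = U
p <-> (p | ((p & p) | p)) = U <-> U = U
U ∉ {T}.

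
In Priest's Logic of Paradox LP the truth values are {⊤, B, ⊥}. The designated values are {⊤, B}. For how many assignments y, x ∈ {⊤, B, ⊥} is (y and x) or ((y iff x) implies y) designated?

8

Of the 9 assignments, 8 give a value in {⊤, B}.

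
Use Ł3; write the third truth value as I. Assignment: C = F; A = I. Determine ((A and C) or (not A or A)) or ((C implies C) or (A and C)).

A and C = I and F = F
not A = not I = I
not A or A = I or I = I
(A and C) or (not A or A) = F or I = I
C implies C = F implies F = T
A and C = I and F = F
(C implies C) or (A and C) = T or F = T
((A and C) or (not A or A)) or ((C implies C) or (A and C)) = I or T = T

T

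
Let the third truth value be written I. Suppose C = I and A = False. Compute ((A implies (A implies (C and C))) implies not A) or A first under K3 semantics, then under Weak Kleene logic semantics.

True; I

In K3: C and C = I and I = I
A implies (C and C) = False implies I = True  [not False or I]
A implies (A implies (C and C)) = False implies True = True
not A = not False = True
(A implies (A implies (C and C))) implies not A = True implies True = True
((A implies (A implies (C and C))) implies not A) or A = True or False = True
In Weak Kleene logic: C and C = I and I = I
A implies (C and C) = False implies I = I  [any arg is the third value ⇒ result is the third value]
A implies (A implies (C and C)) = False implies I = I
not A = not False = True
(A implies (A implies (C and C))) implies not A = I implies True = I
((A implies (A implies (C and C))) implies not A) or A = I or False = I
They differ because K3 and Weak Kleene logic treat I differently under the binary connectives.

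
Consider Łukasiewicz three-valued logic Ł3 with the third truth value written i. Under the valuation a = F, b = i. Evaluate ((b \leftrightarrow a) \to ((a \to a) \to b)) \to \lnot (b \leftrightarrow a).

b \leftrightarrow a = i \leftrightarrow F = i  [1 − |½−0|]
a \to a = F \to F = T
(a \to a) \to b = T \to i = i
(b \leftrightarrow a) \to ((a \to a) \to b) = i \to i = T
b \leftrightarrow a = i \leftrightarrow F = i
\lnot (b \leftrightarrow a) = \lnot i = i
((b \leftrightarrow a) \to ((a \to a) \to b)) \to \lnot (b \leftrightarrow a) = T \to i = i

i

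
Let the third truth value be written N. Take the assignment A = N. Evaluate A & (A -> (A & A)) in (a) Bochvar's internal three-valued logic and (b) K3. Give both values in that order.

In Bochvar's internal three-valued logic: A & A = N & N = N
A -> (A & A) = N -> N = N  [any arg is the third value ⇒ result is the third value]
A & (A -> (A & A)) = N & N = N
In K3: A & A = N & N = N
A -> (A & A) = N -> N = N
A & (A -> (A & A)) = N & N = N

N; N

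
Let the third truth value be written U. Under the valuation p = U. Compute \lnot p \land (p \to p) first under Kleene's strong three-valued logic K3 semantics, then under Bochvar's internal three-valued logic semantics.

In Kleene's strong three-valued logic K3: \lnot p = \lnot U = U
p \to p = U \to U = U  [\lnot U \lor U]
\lnot p \land (p \to p) = U \land U = U
In Bochvar's internal three-valued logic: \lnot p = \lnot U = U
p \to p = U \to U = U  [any arg is the third value ⇒ result is the third value]
\lnot p \land (p \to p) = U \land U = U

U; U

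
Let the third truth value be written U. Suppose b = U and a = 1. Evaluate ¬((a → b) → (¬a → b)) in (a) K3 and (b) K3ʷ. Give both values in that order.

0; U

In K3: a → b = 1 → U = U  [¬1 ∨ U]
¬a = ¬1 = 0
¬a → b = 0 → U = 1
(a → b) → (¬a → b) = U → 1 = 1
¬((a → b) → (¬a → b)) = ¬1 = 0
In K3ʷ: a → b = 1 → U = U
¬a = ¬1 = 0
¬a → b = 0 → U = U
(a → b) → (¬a → b) = U → U = U
¬((a → b) → (¬a → b)) = ¬U = U
They differ because K3 and K3ʷ treat U differently under the binary connectives.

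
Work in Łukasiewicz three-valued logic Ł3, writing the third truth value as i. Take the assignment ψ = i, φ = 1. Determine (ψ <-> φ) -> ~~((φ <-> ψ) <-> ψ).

1

ψ <-> φ = i <-> 1 = i
φ <-> ψ = 1 <-> i = i
(φ <-> ψ) <-> ψ = i <-> i = 1
~((φ <-> ψ) <-> ψ) = ~1 = 0
~~((φ <-> ψ) <-> ψ) = ~0 = 1
(ψ <-> φ) -> ~~((φ <-> ψ) <-> ψ) = i -> 1 = 1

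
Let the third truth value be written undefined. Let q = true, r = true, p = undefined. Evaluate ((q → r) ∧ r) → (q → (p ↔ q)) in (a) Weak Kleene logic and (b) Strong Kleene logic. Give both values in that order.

undefined; undefined

In Weak Kleene logic: q → r = true → true = true
(q → r) ∧ r = true ∧ true = true
p ↔ q = undefined ↔ true = undefined
q → (p ↔ q) = true → undefined = undefined  [any arg is the third value ⇒ result is the third value]
((q → r) ∧ r) → (q → (p ↔ q)) = true → undefined = undefined
In Strong Kleene logic: q → r = true → true = true
(q → r) ∧ r = true ∧ true = true
p ↔ q = undefined ↔ true = undefined
q → (p ↔ q) = true → undefined = undefined  [¬true ∨ undefined]
((q → r) ∧ r) → (q → (p ↔ q)) = true → undefined = undefined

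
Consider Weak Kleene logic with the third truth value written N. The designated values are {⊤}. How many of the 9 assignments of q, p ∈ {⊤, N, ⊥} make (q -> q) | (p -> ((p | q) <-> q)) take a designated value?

4

Designated under: (q=⊤, p=⊤); (q=⊤, p=⊥); (q=⊥, p=⊤); (q=⊥, p=⊥).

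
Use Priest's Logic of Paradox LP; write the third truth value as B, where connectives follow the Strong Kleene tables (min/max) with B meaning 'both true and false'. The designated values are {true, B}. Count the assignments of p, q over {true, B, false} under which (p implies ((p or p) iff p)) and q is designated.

Of the 9 assignments, 6 give a value in {true, B}.

6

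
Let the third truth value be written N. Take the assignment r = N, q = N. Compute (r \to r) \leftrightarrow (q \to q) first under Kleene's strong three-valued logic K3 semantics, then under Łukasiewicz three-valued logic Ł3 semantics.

In Kleene's strong three-valued logic K3: r \to r = N \to N = N
q \to q = N \to N = N
(r \to r) \leftrightarrow (q \to q) = N \leftrightarrow N = N
In Łukasiewicz three-valued logic Ł3: r \to r = N \to N = ⊤  [min(1, 1−½+½)]
q \to q = N \to N = ⊤
(r \to r) \leftrightarrow (q \to q) = ⊤ \leftrightarrow ⊤ = ⊤
They differ because Kleene's strong three-valued logic K3 and Łukasiewicz three-valued logic Ł3 treat N differently under implication.

N; ⊤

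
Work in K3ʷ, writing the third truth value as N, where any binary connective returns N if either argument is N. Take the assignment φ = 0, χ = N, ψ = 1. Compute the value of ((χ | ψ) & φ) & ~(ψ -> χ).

N

χ | ψ = N | 1 = N
(χ | ψ) & φ = N & 0 = N
ψ -> χ = 1 -> N = N
~(ψ -> χ) = ~N = N
((χ | ψ) & φ) & ~(ψ -> χ) = N & N = N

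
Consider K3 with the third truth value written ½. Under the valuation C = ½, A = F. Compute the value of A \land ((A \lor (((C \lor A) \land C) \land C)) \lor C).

C \lor A = ½ \lor F = ½
(C \lor A) \land C = ½ \land ½ = ½
((C \lor A) \land C) \land C = ½ \land ½ = ½
A \lor (((C \lor A) \land C) \land C) = F \lor ½ = ½
(A \lor (((C \lor A) \land C) \land C)) \lor C = ½ \lor ½ = ½
A \land ((A \lor (((C \lor A) \land C) \land C)) \lor C) = F \land ½ = F

F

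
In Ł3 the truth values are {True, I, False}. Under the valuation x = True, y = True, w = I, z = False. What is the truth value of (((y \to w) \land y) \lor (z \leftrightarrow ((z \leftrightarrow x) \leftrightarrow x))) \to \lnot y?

False

y \to w = True \to I = I
(y \to w) \land y = I \land True = I
z \leftrightarrow x = False \leftrightarrow True = False
(z \leftrightarrow x) \leftrightarrow x = False \leftrightarrow True = False
z \leftrightarrow ((z \leftrightarrow x) \leftrightarrow x) = False \leftrightarrow False = True
((y \to w) \land y) \lor (z \leftrightarrow ((z \leftrightarrow x) \leftrightarrow x)) = I \lor True = True
\lnot y = \lnot True = False
(((y \to w) \land y) \lor (z \leftrightarrow ((z \leftrightarrow x) \leftrightarrow x))) \to \lnot y = True \to False = False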